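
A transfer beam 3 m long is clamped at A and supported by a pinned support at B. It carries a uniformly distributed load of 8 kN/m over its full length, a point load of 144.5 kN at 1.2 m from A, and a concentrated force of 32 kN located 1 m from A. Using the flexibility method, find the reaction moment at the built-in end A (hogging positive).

Take the reaction at B as the redundant and release it; the primary structure is a cantilever fixed at A.
Primary-structure tip deflection at B by superposition:
  UDL 8: wL⁴/(8EI) = 81/EI
  point load 144.5 at a = 1.2: Pa²(3L − a)/(6EI) = 270.5/EI
  point load 32 at a = 1: Pa²(3L − a)/(6EI) = 42.67/EI
  δ_0 = 394.2/EI
Tip deflection under a unit load at B: L³/(3EI) = 9/EI.
The prop prevents deflection at B: R_B = δ_0/δ_{BB} = 394.2/9 = 43.8 kN.
Moment equilibrium about A: M_A = Σ(load moments about A) − R_B·L = 241.4 − 43.8×3 = 110 kN·m.

M_A = 110 kN·m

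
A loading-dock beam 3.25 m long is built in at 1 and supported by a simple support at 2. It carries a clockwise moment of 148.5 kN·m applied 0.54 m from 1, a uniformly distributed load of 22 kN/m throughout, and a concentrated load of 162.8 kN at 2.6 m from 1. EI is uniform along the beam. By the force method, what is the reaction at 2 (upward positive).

R_2 = 162.3 kN

Choose R_2 as the redundant. The primary structure is the cantilever fixed at 1.
Primary-structure tip deflection at 2 by superposition:
  clockwise couple 148.5 at a = 0.54: M₀a(2L − a)/(2EI) = 239/EI
  UDL 22: wL⁴/(8EI) = 306.8/EI
  point load 162.8 at a = 2.6: Pa²(3L − a)/(6EI) = 1311/EI
  δ_0 = 1857/EI
Flexibility coefficient — unit upward force at 2: δ_{22} = L³/(3EI) = 11.44/EI.
The prop prevents deflection at 2: R_2 = δ_0/δ_{22} = 1857/11.44 = 162.3 kN.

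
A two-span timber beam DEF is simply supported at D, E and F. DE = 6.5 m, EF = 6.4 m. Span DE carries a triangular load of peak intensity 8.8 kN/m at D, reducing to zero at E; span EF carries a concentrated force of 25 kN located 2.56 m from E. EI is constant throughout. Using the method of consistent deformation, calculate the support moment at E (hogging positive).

Take M_E as the redundant. Released structure: two simple spans DE and EF with a hinge at E.
Rotations at E on the released spans (each span's end-slope, ×1/EI):
  span DE: triangular load, peak 8.8: 7w₀L³/(360EI) = 46.99/EI
  span EF: point load 25 at a = 2.56: Pab(L + b)/(6LEI) = 65.54/EI
  relative rotation θ_0 = (46.99 + 65.54)/EI = 112.5/EI
A unit hogging moment at E produces rotation L₁/(3EI) + L₂/(3EI) = 4.3/EI.
Slope continuity at E: θ_0 = M_E·4.3/EI, so M_E = 112.5/4.3 = 26.17 kN·m (hogging).

M_E = 26.17 kN·m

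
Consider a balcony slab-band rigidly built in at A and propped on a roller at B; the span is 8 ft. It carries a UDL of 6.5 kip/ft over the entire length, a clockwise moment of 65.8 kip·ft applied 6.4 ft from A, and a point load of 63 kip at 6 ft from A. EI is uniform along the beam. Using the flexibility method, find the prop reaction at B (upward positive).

Release the roller at B. Primary structure: cantilever fixed at A.
Free-end deflection of the primary structure under the applied loading (downward +):
  UDL 6.5: wL⁴/(8EI) = 3328/EI
  clockwise couple 65.8 at a = 6.4: M₀a(2L − a)/(2EI) = 2021/EI
  point load 63 at a = 6: Pa²(3L − a)/(6EI) = 6804/EI
  δ_0 = 12153/EI
Tip deflection under a unit load at B: L³/(3EI) = 170.7/EI.
The prop prevents deflection at B: R_B = δ_0/δ_{BB} = 12153/170.7 = 71.21 kip.

R_B = 71.21 kip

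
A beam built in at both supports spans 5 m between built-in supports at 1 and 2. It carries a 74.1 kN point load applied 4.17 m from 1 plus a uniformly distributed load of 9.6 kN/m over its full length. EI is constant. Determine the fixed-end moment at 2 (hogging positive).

M_2 = 62.78 kN·m

Release both end moments; the primary structure is a simply-supported span 12 with redundants M_1 and M_2.
End rotations of the released simple span under the applied load (×1/EI):
  at 1: point load 74.1 at a = 4.17: Pab(L + b)/(6LEI) = 49.84/EI
  at 2: point load 74.1 at a = 4.17: Pab(L + a)/(6LEI) = 78.39/EI
  at 1: UDL 9.6: wL³/(24EI) = 50/EI
  at 2: UDL 9.6: wL³/(24EI) = 50/EI
  θ_10 = 99.84/EI,  θ_20 = 128.4/EI
Flexibility coefficients: a unit moment at one end gives L/(3EI) there and L/(6EI) at the far end, so f₁₁ = f₂₂ = 1.667/EI and f₁₂ = f₂₁ = 0.8333/EI.
Compatibility — zero rotation at each built-in end:
  1.667 M_1 + 0.8333 M_2 = 99.84
  0.8333 M_1 + 1.667 M_2 = 128.4
Solving the pair gives M_1 = 28.51 kN·m and M_2 = 62.78 kN·m (hogging).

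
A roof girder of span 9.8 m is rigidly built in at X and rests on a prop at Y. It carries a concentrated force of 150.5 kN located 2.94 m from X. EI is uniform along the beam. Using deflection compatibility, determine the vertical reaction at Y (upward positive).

Choose R_Y as the redundant. The primary structure is the cantilever fixed at X.
Deflection at Y on the released cantilever, summing each load's contribution:
  point load 150.5 at a = 2.94: Pa²(3L − a)/(6EI) = 5737/EI
Flexibility coefficient — unit upward force at Y: δ_{YY} = L³/(3EI) = 313.7/EI.
The prop prevents deflection at Y: R_Y = δ_0/δ_{YY} = 5737/313.7 = 18.29 kN.

R_Y = 18.29 kN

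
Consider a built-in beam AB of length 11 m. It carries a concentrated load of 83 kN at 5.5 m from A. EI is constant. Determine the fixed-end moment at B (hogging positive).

Take the two fixed-end moments M_A, M_B as redundants; the released structure is the simple span AB.
End rotations of the released simple span under the applied load (×1/EI):
  at A: point load 83 at a = 5.5: Pab(L + b)/(6LEI) = 627.7/EI
  at B: point load 83 at a = 5.5: Pab(L + a)/(6LEI) = 627.7/EI
  θ_A0 = 627.7/EI,  θ_B0 = 627.7/EI
Flexibility coefficients: a unit moment at one end gives L/(3EI) there and L/(6EI) at the far end, so f₁₁ = f₂₂ = 3.667/EI and f₁₂ = f₂₁ = 1.833/EI.
Compatibility — zero rotation at each built-in end:
  3.667 M_A + 1.833 M_B = 627.7
  1.833 M_A + 3.667 M_B = 627.7
Solving the pair gives M_A = 114.1 kN·m and M_B = 114.1 kN·m (hogging).

M_B = 114.1 kN·m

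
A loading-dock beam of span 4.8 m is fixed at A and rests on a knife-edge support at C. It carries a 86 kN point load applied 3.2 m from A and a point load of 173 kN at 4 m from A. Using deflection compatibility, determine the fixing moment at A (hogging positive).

M_A = 128.4 kN·m

Remove the prop at C; the released (primary) structure is a cantilever built in at A.
Downward deflection at the released point C due to the loads:
  point load 86 at a = 3.2: Pa²(3L − a)/(6EI) = 1644/EI
  point load 173 at a = 4: Pa²(3L − a)/(6EI) = 4798/EI
  δ_0 = 6442/EI
Flexibility coefficient — unit upward force at C: δ_{CC} = L³/(3EI) = 36.86/EI.
Compatibility at C: δ_0 − R_C·δ_{CC} = 0, so R_C = 6442/36.86 = 174.7 kN.
Moment equilibrium about A: M_A = Σ(load moments about A) − R_C·L = 967.2 − 174.7×4.8 = 128.4 kN·m.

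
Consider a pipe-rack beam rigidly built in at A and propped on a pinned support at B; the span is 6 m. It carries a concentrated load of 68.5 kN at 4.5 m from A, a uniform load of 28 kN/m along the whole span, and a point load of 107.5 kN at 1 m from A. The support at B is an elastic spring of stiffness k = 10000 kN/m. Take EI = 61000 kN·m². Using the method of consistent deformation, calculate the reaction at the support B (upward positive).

R_B = 101.9 kN

Take the reaction at B as the redundant and release it; the primary structure is a cantilever fixed at A.
Downward deflection at the released point B due to the loads:
  point load 68.5 at a = 4.5: Pa²(3L − a)/(6EI) = 3121/EI
  UDL 28: wL⁴/(8EI) = 4536/EI
  point load 107.5 at a = 1: Pa²(3L − a)/(6EI) = 304.6/EI
  δ_0 = 7962/EI
Tip deflection under a unit load at B: L³/(3EI) = 72/EI.
With EI = 61000 kN·m²: δ_0 = 0.13052 m and δ_{BB} = 0.00118 m/kN.
Compatibility — the spring shortens by R_B/k under the reaction it provides: δ_0 − R_B·δ_{BB} = R_B/k. With 1/k = 0.0001 m/kN, R_B = δ_0 / (δ_{BB} + 1/k) = 0.13052 / (0.00118 + 0.0001) = 101.9 kN.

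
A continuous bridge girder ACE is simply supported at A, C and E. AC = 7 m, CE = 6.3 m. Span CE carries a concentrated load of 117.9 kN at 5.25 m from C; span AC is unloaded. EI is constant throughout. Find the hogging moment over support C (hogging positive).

M_C = 28.51 kN·m

Insert a hinge at C; M_C is the redundant, and each span becomes simply supported.
Rotations at C on the released spans (each span's end-slope, ×1/EI):
  span CE: point load 117.9 at a = 5.25: Pab(L + b)/(6LEI) = 126.4/EI
  relative rotation θ_0 = (0 + 126.4)/EI = 126.4/EI
A unit hogging moment at C produces rotation L₁/(3EI) + L₂/(3EI) = 4.433/EI.
Slope continuity at C: θ_0 = M_C·4.433/EI, so M_C = 126.4/4.433 = 28.51 kN·m (hogging).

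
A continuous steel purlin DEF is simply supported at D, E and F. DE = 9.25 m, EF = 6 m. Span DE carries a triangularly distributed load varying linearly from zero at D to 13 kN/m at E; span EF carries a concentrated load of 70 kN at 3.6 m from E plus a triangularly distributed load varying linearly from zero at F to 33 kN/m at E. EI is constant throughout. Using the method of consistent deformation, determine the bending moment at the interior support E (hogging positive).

Take M_E as the redundant. Released structure: two simple spans DE and EF with a hinge at E.
Discontinuity in slope at E on the released structure — sum the simple-span end rotations:
  span DE: triangular load, peak 13: w₀L³/(45EI) = 228.6/EI
  span EF: point load 70 at a = 3.6: Pab(L + b)/(6LEI) = 141.1/EI
  span EF: triangular load, peak 33: w₀L³/(45EI) = 158.4/EI
  relative rotation θ_0 = (228.6 + 299.5)/EI = 528.2/EI
A unit hogging moment at E produces rotation L₁/(3EI) + L₂/(3EI) = 5.083/EI.
Slope continuity at E: θ_0 = M_E·5.083/EI, so M_E = 528.2/5.083 = 103.9 kN·m (hogging).

M_E = 103.9 kN·m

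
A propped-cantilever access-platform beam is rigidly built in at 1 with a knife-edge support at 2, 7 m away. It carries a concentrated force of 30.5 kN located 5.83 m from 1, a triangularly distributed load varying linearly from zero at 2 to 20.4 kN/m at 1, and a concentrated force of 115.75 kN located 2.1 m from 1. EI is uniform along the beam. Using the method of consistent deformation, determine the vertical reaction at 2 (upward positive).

Choose R_2 as the redundant. The primary structure is the cantilever fixed at 1.
Primary-structure tip deflection at 2 by superposition:
  point load 30.5 at a = 5.83: Pa²(3L − a)/(6EI) = 2621/EI
  triangular load, peak 20.4 at the fixed end: w₀L⁴/(30EI) = 1633/EI
  point load 115.75 at a = 2.1: Pa²(3L − a)/(6EI) = 1608/EI
  δ_0 = 5862/EI
Flexibility coefficient — unit upward force at 2: δ_{22} = L³/(3EI) = 114.3/EI.
Compatibility at 2: δ_0 − R_2·δ_{22} = 0, so R_2 = 5862/114.3 = 51.27 kN.

R_2 = 51.27 kN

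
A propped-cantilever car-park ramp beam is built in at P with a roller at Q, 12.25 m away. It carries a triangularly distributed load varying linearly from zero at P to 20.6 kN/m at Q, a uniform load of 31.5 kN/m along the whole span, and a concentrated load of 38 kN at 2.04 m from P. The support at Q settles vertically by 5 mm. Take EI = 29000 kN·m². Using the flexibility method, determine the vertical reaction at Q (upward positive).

R_Q = 215.4 kN

Release the roller at Q. Primary structure: cantilever fixed at P.
Deflection at Q on the released cantilever, summing each load's contribution:
  triangular load, peak 20.6 at the free end: 11w₀L⁴/(120EI) = 42523/EI
  UDL 31.5: wL⁴/(8EI) = 88668/EI
  point load 38 at a = 2.04: Pa²(3L − a)/(6EI) = 914.8/EI
  δ_0 = 132105/EI
Tip deflection under a unit load at Q: L³/(3EI) = 612.8/EI.
With EI = 29000 kN·m²: δ_0 = 4.5554 m and δ_{QQ} = 0.021129 m/kN.
Compatibility — the beam at Q must follow the support down by 0.005 m: δ_0 − R_Q·δ_{QQ} = 0.005, so R_Q = (4.5554 − 0.005)/0.021129 = 215.4 kN.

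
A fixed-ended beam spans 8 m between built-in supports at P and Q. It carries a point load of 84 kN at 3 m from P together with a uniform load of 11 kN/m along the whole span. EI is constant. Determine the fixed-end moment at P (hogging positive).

Release both end moments; the primary structure is a simply-supported span PQ with redundants M_P and M_Q.
Simple-span end rotations at P and Q under the given loads:
  at P: point load 84 at a = 3: Pab(L + b)/(6LEI) = 341.2/EI
  at Q: point load 84 at a = 3: Pab(L + a)/(6LEI) = 288.8/EI
  at P: UDL 11: wL³/(24EI) = 234.7/EI
  at Q: UDL 11: wL³/(24EI) = 234.7/EI
  θ_P0 = 575.9/EI,  θ_Q0 = 523.4/EI
Flexibility coefficients: a unit moment at one end gives L/(3EI) there and L/(6EI) at the far end, so f₁₁ = f₂₂ = 2.667/EI and f₁₂ = f₂₁ = 1.333/EI.
Compatibility — zero rotation at each built-in end:
  2.667 M_P + 1.333 M_Q = 575.9
  1.333 M_P + 2.667 M_Q = 523.4
Solving the pair gives M_P = 157.1 kN·m and M_Q = 117.7 kN·m (hogging).

M_P = 157.1 kN·m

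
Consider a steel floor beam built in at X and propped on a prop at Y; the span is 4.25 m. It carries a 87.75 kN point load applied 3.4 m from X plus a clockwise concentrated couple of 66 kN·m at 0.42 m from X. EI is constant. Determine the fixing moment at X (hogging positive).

Remove the prop at Y; the released (primary) structure is a cantilever built in at X.
Deflection at Y on the released cantilever, summing each load's contribution:
  point load 87.75 at a = 3.4: Pa²(3L − a)/(6EI) = 1581/EI
  clockwise couple 66 at a = 0.42: M₀a(2L − a)/(2EI) = 112/EI
  δ_0 = 1693/EI
Flexibility coefficient — unit upward force at Y: δ_{YY} = L³/(3EI) = 25.59/EI.
Compatibility at Y: δ_0 − R_Y·δ_{YY} = 0, so R_Y = 1693/25.59 = 66.15 kN.
Moment equilibrium about X: M_X = Σ(load moments about X) − R_Y·L = 364.4 − 66.15×4.25 = 83.2 kN·m.

M_X = 83.2 kN·m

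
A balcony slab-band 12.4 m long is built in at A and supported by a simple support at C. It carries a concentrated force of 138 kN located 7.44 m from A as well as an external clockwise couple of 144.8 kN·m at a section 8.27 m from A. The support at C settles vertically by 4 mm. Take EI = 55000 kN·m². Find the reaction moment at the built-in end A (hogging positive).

Release the roller at C. Primary structure: cantilever fixed at A.
Primary-structure tip deflection at C by superposition:
  point load 138 at a = 7.44: Pa²(3L − a)/(6EI) = 37888/EI
  clockwise couple 144.8 at a = 8.27: M₀a(2L − a)/(2EI) = 9897/EI
  δ_0 = 47786/EI
Tip deflection under a unit load at C: L³/(3EI) = 635.5/EI.
With EI = 55000 kN·m²: δ_0 = 0.86883 m and δ_{CC} = 0.011555 m/kN.
Compatibility — the beam at C must follow the support down by 0.004 m: δ_0 − R_C·δ_{CC} = 0.004, so R_C = (0.86883 − 0.004)/0.011555 = 74.84 kN.
Moment equilibrium about A: M_A = Σ(load moments about A) − R_C·L = 1172 − 74.84×12.4 = 243.5 kN·m.

M_A = 243.5 kN·m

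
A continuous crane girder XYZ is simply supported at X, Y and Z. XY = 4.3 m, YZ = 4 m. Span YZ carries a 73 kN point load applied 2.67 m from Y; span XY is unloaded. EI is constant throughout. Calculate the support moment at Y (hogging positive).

Take M_Y as the redundant. Released structure: two simple spans XY and YZ with a hinge at Y.
Discontinuity in slope at Y on the released structure — sum the simple-span end rotations:
  span YZ: point load 73 at a = 2.67: Pab(L + b)/(6LEI) = 57.57/EI
  relative rotation θ_0 = (0 + 57.57)/EI = 57.57/EI
A unit hogging moment at Y produces rotation L₁/(3EI) + L₂/(3EI) = 2.767/EI.
Compatibility: M_Y·(L₁+L₂)/(3EI) = θ_0, giving M_Y = 20.81 kN·m (hogging).

M_Y = 20.81 kN·m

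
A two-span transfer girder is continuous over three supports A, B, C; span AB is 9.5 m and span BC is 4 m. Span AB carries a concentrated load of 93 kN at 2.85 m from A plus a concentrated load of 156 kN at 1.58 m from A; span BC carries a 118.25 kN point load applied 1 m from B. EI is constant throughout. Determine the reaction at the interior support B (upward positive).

R_B = 210.8 kN

Insert a hinge at B; M_B is the redundant, and each span becomes simply supported.
End slopes at the hinge B, treating each span as simply supported:
  span AB: point load 93 at a = 2.85: Pab(L + a)/(6LEI) = 381.9/EI
  span AB: point load 156 at a = 1.58: Pab(L + a)/(6LEI) = 379.5/EI
  span BC: point load 118.25 at a = 1: Pab(L + b)/(6LEI) = 103.5/EI
  relative rotation θ_0 = (761.4 + 103.5)/EI = 864.8/EI
A unit hogging moment at B produces rotation L₁/(3EI) + L₂/(3EI) = 4.5/EI.
Slope continuity at B: θ_0 = M_B·4.5/EI, so M_B = 864.8/4.5 = 192.2 kN·m (hogging).
Span AB, ΣM about A with M_B applied at B: R_B^{AB}·9.5 = 511.5 + 192.2, so R_B^{AB} = 74.08 kN and R_A = 249 − 74.08 = 174.9 kN.
Span BC, ΣM about C: R_B^{BC}·4 = 354.8 + 192.2, so R_B^{BC} = 136.7 kN and R_C = 118.2 − 136.7 = -18.48 kN.
R_B = 74.08 + 136.7 = 210.8 kN.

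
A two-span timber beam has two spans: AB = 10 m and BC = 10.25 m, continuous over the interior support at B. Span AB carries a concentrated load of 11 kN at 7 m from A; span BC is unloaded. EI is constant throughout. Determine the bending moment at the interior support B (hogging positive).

M_B = 9.696 kN·m

Insert a hinge at B; M_B is the redundant, and each span becomes simply supported.
Discontinuity in slope at B on the released structure — sum the simple-span end rotations:
  span AB: point load 11 at a = 7: Pab(L + a)/(6LEI) = 65.45/EI
  relative rotation θ_0 = (65.45 + 0)/EI = 65.45/EI
A unit hogging moment at B produces rotation L₁/(3EI) + L₂/(3EI) = 6.75/EI.
Compatibility: M_B·(L₁+L₂)/(3EI) = θ_0, giving M_B = 9.696 kN·m (hogging).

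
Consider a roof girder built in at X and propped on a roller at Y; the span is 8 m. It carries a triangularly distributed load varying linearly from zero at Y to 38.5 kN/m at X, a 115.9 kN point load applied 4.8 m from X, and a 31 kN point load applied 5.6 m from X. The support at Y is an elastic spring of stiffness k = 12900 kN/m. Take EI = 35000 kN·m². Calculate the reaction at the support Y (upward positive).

Release the roller at Y. Primary structure: cantilever fixed at X.
Downward deflection at the released point Y due to the loads:
  triangular load, peak 38.5 at the fixed end: w₀L⁴/(30EI) = 5257/EI
  point load 115.9 at a = 4.8: Pa²(3L − a)/(6EI) = 8545/EI
  point load 31 at a = 5.6: Pa²(3L − a)/(6EI) = 2981/EI
  δ_0 = 16783/EI
Flexibility coefficient — unit upward force at Y: δ_{YY} = L³/(3EI) = 170.7/EI.
With EI = 35000 kN·m²: δ_0 = 0.47951 m and δ_{YY} = 0.004876 m/kN.
Compatibility — the spring shortens by R_Y/k under the reaction it provides: δ_0 − R_Y·δ_{YY} = R_Y/k. With 1/k = 0.000078 m/kN, R_Y = δ_0 / (δ_{YY} + 1/k) = 0.47951 / (0.004876 + 0.000078) = 96.8 kN.

R_Y = 96.8 kN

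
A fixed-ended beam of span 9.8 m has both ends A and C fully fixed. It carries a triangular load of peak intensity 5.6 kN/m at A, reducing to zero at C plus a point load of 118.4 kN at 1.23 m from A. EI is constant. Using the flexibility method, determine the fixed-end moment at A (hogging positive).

M_A = 138.3 kN·m

Release both end moments; the primary structure is a simply-supported span AC with redundants M_A and M_C.
Simple-span end rotations at A and C under the given loads:
  at A: triangular load, peak 5.6: w₀L³/(45EI) = 117.1/EI
  at C: triangular load, peak 5.6: 7w₀L³/(360EI) = 102.5/EI
  at A: point load 118.4 at a = 1.23: Pab(L + b)/(6LEI) = 389.9/EI
  at C: point load 118.4 at a = 1.23: Pab(L + a)/(6LEI) = 234.1/EI
  θ_A0 = 507/EI,  θ_C0 = 336.6/EI
Flexibility coefficients: a unit moment at one end gives L/(3EI) there and L/(6EI) at the far end, so f₁₁ = f₂₂ = 3.267/EI and f₁₂ = f₂₁ = 1.633/EI.
Compatibility — zero rotation at each built-in end:
  3.267 M_A + 1.633 M_C = 507
  1.633 M_A + 3.267 M_C = 336.6
Solving the pair gives M_A = 138.3 kN·m and M_C = 33.91 kN·m (hogging).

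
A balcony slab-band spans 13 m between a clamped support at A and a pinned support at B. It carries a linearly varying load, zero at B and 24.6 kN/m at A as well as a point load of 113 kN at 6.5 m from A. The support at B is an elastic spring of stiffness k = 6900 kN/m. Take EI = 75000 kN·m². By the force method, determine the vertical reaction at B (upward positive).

Take the reaction at B as the redundant and release it; the primary structure is a cantilever fixed at A.
Deflection at B on the released cantilever, summing each load's contribution:
  triangular load, peak 24.6 at the fixed end: w₀L⁴/(30EI) = 23420/EI
  point load 113 at a = 6.5: Pa²(3L − a)/(6EI) = 25861/EI
  δ_0 = 49281/EI
Flexibility coefficient — unit upward force at B: δ_{BB} = L³/(3EI) = 732.3/EI.
With EI = 75000 kN·m²: δ_0 = 0.65707 m and δ_{BB} = 0.009764 m/kN.
Compatibility — the spring shortens by R_B/k under the reaction it provides: δ_0 − R_B·δ_{BB} = R_B/k. With 1/k = 0.000145 m/kN, R_B = δ_0 / (δ_{BB} + 1/k) = 0.65707 / (0.009764 + 0.000145) = 66.31 kN.

R_B = 66.31 kN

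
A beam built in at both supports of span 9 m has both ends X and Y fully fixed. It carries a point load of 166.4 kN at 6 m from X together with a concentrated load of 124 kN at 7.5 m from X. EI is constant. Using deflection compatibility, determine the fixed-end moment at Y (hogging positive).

M_Y = 351 kN·m

Release both end moments; the primary structure is a simply-supported span XY with redundants M_X and M_Y.
Simple-span end rotations at X and Y under the given loads:
  at X: point load 166.4 at a = 6: Pab(L + b)/(6LEI) = 665.6/EI
  at Y: point load 166.4 at a = 6: Pab(L + a)/(6LEI) = 832/EI
  at X: point load 124 at a = 7.5: Pab(L + b)/(6LEI) = 271.2/EI
  at Y: point load 124 at a = 7.5: Pab(L + a)/(6LEI) = 426.2/EI
  θ_X0 = 936.9/EI,  θ_Y0 = 1258/EI
Flexibility coefficients: a unit moment at one end gives L/(3EI) there and L/(6EI) at the far end, so f₁₁ = f₂₂ = 3/EI and f₁₂ = f₂₁ = 1.5/EI.
Compatibility — zero rotation at each built-in end:
  3 M_X + 1.5 M_Y = 936.9
  1.5 M_X + 3 M_Y = 1258
Solving the pair gives M_X = 136.8 kN·m and M_Y = 351 kN·m (hogging).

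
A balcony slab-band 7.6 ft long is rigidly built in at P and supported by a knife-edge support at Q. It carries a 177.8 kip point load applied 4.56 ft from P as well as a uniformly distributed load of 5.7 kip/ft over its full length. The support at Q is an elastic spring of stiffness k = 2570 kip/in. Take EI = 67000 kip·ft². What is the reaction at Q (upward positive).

Remove the prop at Q; the released (primary) structure is a cantilever built in at P.
Downward deflection at the released point Q due to the loads:
  point load 177.8 at a = 4.56: Pa²(3L − a)/(6EI) = 11239/EI
  UDL 5.7: wL⁴/(8EI) = 2377/EI
  δ_0 = 13616/EI
Tip deflection under a unit load at Q: L³/(3EI) = 146.3/EI.
With EI = 67000 kip·ft²: δ_0 = 0.20323 ft and δ_{QQ} = 0.002184 ft/kip.
Compatibility — the spring shortens by R_Q/k under the reaction it provides: δ_0 − R_Q·δ_{QQ} = R_Q/k. With 1/k = 1/(2570×12) ft/kip = 0.000032 ft/kip, R_Q = δ_0 / (δ_{QQ} + 1/k) = 0.20323 / (0.002184 + 0.000032) = 91.69 kip.

R_Q = 91.69 kip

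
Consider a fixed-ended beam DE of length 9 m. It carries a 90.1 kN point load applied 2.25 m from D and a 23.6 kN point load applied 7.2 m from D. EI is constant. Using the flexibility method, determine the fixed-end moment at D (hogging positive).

M_D = 120.8 kN·m

Release both end moments; the primary structure is a simply-supported span DE with redundants M_D and M_E.
On the primary (simply-supported) span, the end slopes from the loading are:
  at D: point load 90.1 at a = 2.25: Pab(L + b)/(6LEI) = 399.1/EI
  at E: point load 90.1 at a = 2.25: Pab(L + a)/(6LEI) = 285.1/EI
  at D: point load 23.6 at a = 7.2: Pab(L + b)/(6LEI) = 61.17/EI
  at E: point load 23.6 at a = 7.2: Pab(L + a)/(6LEI) = 91.76/EI
  θ_D0 = 460.3/EI,  θ_E0 = 376.8/EI
Flexibility coefficients: a unit moment at one end gives L/(3EI) there and L/(6EI) at the far end, so f₁₁ = f₂₂ = 3/EI and f₁₂ = f₂₁ = 1.5/EI.
Compatibility — zero rotation at each built-in end:
  3 M_D + 1.5 M_E = 460.3
  1.5 M_D + 3 M_E = 376.8
Solving the pair gives M_D = 120.8 kN·m and M_E = 65.2 kN·m (hogging).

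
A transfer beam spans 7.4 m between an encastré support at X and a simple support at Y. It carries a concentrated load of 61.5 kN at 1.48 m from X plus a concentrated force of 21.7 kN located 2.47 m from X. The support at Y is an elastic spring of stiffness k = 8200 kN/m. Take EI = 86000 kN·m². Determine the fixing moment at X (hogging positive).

Choose R_Y as the redundant. The primary structure is the cantilever fixed at X.
Free-end deflection of the primary structure under the applied loading (downward +):
  point load 61.5 at a = 1.48: Pa²(3L − a)/(6EI) = 465.2/EI
  point load 21.7 at a = 2.47: Pa²(3L − a)/(6EI) = 435.3/EI
  δ_0 = 900.5/EI
Tip deflection under a unit load at Y: L³/(3EI) = 135.1/EI.
With EI = 86000 kN·m²: δ_0 = 0.010471 m and δ_{YY} = 0.001571 m/kN.
Compatibility — the spring shortens by R_Y/k under the reaction it provides: δ_0 − R_Y·δ_{YY} = R_Y/k. With 1/k = 0.000122 m/kN, R_Y = δ_0 / (δ_{YY} + 1/k) = 0.010471 / (0.001571 + 0.000122) = 6.187 kN.
Moment equilibrium about X: M_X = Σ(load moments about X) − R_Y·L = 144.6 − 6.187×7.4 = 98.84 kN·m.

M_X = 98.84 kN·m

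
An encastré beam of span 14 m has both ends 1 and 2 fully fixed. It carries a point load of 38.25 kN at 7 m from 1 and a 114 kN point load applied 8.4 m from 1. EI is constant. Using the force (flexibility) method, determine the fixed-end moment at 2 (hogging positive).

Take the two fixed-end moments M_1, M_2 as redundants; the released structure is the simple span 12.
On the primary (simply-supported) span, the end slopes from the loading are:
  at 1: point load 38.25 at a = 7: Pab(L + b)/(6LEI) = 468.6/EI
  at 2: point load 38.25 at a = 7: Pab(L + a)/(6LEI) = 468.6/EI
  at 1: point load 114 at a = 8.4: Pab(L + b)/(6LEI) = 1251/EI
  at 2: point load 114 at a = 8.4: Pab(L + a)/(6LEI) = 1430/EI
  θ_10 = 1720/EI,  θ_20 = 1899/EI
Flexibility coefficients: a unit moment at one end gives L/(3EI) there and L/(6EI) at the far end, so f₁₁ = f₂₂ = 4.667/EI and f₁₂ = f₂₁ = 2.333/EI.
Compatibility — zero rotation at each built-in end:
  4.667 M_1 + 2.333 M_2 = 1720
  2.333 M_1 + 4.667 M_2 = 1899
Solving the pair gives M_1 = 220.2 kN·m and M_2 = 296.8 kN·m (hogging).

M_2 = 296.8 kN·m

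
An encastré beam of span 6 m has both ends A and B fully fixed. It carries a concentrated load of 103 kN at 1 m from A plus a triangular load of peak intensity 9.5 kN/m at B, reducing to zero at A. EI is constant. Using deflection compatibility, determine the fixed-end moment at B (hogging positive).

M_B = 31.41 kN·m

Take the two fixed-end moments M_A, M_B as redundants; the released structure is the simple span AB.
End rotations of the released simple span under the applied load (×1/EI):
  at A: point load 103 at a = 1: Pab(L + b)/(6LEI) = 157.4/EI
  at B: point load 103 at a = 1: Pab(L + a)/(6LEI) = 100.1/EI
  at A: triangular load, peak 9.5: 7w₀L³/(360EI) = 39.9/EI
  at B: triangular load, peak 9.5: w₀L³/(45EI) = 45.6/EI
  θ_A0 = 197.3/EI,  θ_B0 = 145.7/EI
Flexibility coefficients: a unit moment at one end gives L/(3EI) there and L/(6EI) at the far end, so f₁₁ = f₂₂ = 2/EI and f₁₂ = f₂₁ = 1/EI.
Compatibility — zero rotation at each built-in end:
  2 M_A + 1 M_B = 197.3
  1 M_A + 2 M_B = 145.7
Solving the pair gives M_A = 82.93 kN·m and M_B = 31.41 kN·m (hogging).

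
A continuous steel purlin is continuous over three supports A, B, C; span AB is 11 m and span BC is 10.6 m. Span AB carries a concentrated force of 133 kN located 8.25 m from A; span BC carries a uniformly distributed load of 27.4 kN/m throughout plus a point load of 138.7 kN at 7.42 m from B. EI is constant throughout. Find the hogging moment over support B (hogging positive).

M_B = 409.6 kN·m

Take M_B as the redundant. Released structure: two simple spans AB and BC with a hinge at B.
Discontinuity in slope at B on the released structure — sum the simple-span end rotations:
  span AB: point load 133 at a = 8.25: Pab(L + a)/(6LEI) = 880.1/EI
  span BC: UDL 27.4: wL³/(24EI) = 1360/EI
  span BC: point load 138.7 at a = 7.42: Pab(L + b)/(6LEI) = 709.1/EI
  relative rotation θ_0 = (880.1 + 2069)/EI = 2949/EI
A unit hogging moment at B produces rotation L₁/(3EI) + L₂/(3EI) = 7.2/EI.
Compatibility: M_B·(L₁+L₂)/(3EI) = θ_0, giving M_B = 409.6 kN·m (hogging).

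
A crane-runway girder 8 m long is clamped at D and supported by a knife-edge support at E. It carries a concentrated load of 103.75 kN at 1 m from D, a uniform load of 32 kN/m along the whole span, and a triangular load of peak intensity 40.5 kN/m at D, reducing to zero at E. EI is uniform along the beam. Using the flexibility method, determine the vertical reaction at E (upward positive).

Remove the prop at E; the released (primary) structure is a cantilever built in at D.
Free-end deflection of the primary structure under the applied loading (downward +):
  point load 103.75 at a = 1: Pa²(3L − a)/(6EI) = 397.7/EI
  UDL 32: wL⁴/(8EI) = 16384/EI
  triangular load, peak 40.5 at the fixed end: w₀L⁴/(30EI) = 5530/EI
  δ_0 = 22311/EI
Flexibility coefficient — unit upward force at E: δ_{EE} = L³/(3EI) = 170.7/EI.
The prop prevents deflection at E: R_E = δ_0/δ_{EE} = 22311/170.7 = 130.7 kN.

R_E = 130.7 kN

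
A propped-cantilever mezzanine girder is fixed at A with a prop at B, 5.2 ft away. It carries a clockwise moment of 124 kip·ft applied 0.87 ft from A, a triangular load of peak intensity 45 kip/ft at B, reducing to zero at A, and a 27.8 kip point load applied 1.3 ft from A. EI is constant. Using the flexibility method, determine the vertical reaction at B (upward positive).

R_B = 77.71 kip

Choose R_B as the redundant. The primary structure is the cantilever fixed at A.
Primary-structure tip deflection at B by superposition:
  clockwise couple 124 at a = 0.87: M₀a(2L − a)/(2EI) = 514/EI
  triangular load, peak 45 at the free end: 11w₀L⁴/(120EI) = 3016/EI
  point load 27.8 at a = 1.3: Pa²(3L − a)/(6EI) = 112/EI
  δ_0 = 3642/EI
Flexibility coefficient — unit upward force at B: δ_{BB} = L³/(3EI) = 46.87/EI.
The prop prevents deflection at B: R_B = δ_0/δ_{BB} = 3642/46.87 = 77.71 kip.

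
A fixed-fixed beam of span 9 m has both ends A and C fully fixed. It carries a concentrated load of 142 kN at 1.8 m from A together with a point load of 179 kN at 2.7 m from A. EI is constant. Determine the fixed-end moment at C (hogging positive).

Take the two fixed-end moments M_A, M_C as redundants; the released structure is the simple span AC.
Simple-span end rotations at A and C under the given loads:
  at A: point load 142 at a = 1.8: Pab(L + b)/(6LEI) = 552.1/EI
  at C: point load 142 at a = 1.8: Pab(L + a)/(6LEI) = 368.1/EI
  at A: point load 179 at a = 2.7: Pab(L + b)/(6LEI) = 862.7/EI
  at C: point load 179 at a = 2.7: Pab(L + a)/(6LEI) = 659.7/EI
  θ_A0 = 1415/EI,  θ_C0 = 1028/EI
Flexibility coefficients: a unit moment at one end gives L/(3EI) there and L/(6EI) at the far end, so f₁₁ = f₂₂ = 3/EI and f₁₂ = f₂₁ = 1.5/EI.
Compatibility — zero rotation at each built-in end:
  3 M_A + 1.5 M_C = 1415
  1.5 M_A + 3 M_C = 1028
Solving the pair gives M_A = 400.4 kN·m and M_C = 142.4 kN·m (hogging).

M_C = 142.4 kN·m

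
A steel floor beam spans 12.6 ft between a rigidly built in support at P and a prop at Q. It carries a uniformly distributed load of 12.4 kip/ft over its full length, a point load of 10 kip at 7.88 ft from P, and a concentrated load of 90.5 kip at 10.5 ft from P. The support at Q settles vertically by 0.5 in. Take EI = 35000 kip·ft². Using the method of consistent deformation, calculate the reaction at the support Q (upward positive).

R_Q = 129.1 kip

Take the reaction at Q as the redundant and release it; the primary structure is a cantilever fixed at P.
Downward deflection at the released point Q due to the loads:
  UDL 12.4: wL⁴/(8EI) = 39067/EI
  point load 10 at a = 7.88: Pa²(3L − a)/(6EI) = 3096/EI
  point load 90.5 at a = 10.5: Pa²(3L − a)/(6EI) = 45398/EI
  δ_0 = 87562/EI
Tip deflection under a unit load at Q: L³/(3EI) = 666.8/EI.
With EI = 35000 kip·ft²: δ_0 = 2.5018 ft and δ_{QQ} = 0.019051 ft/kip.
Compatibility — the beam at Q must follow the support down by 0.04167 ft: δ_0 − R_Q·δ_{QQ} = 0.04167, so R_Q = (2.5018 − 0.04167)/0.019051 = 129.1 kip.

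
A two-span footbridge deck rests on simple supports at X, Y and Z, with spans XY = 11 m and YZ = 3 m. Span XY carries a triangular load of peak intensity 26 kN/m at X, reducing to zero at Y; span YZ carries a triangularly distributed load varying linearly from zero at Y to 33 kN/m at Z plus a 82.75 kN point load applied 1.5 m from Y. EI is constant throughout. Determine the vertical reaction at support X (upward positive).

R_X = 80.98 kN

Release continuity at Y by inserting a hinge; the redundant is the internal moment M_Y. The primary structure is two simply-supported spans XY and YZ.
End slopes at the hinge Y, treating each span as simply supported:
  span XY: triangular load, peak 26: 7w₀L³/(360EI) = 672.9/EI
  span YZ: triangular load, peak 33: 7w₀L³/(360EI) = 17.32/EI
  span YZ: point load 82.75 at a = 1.5: Pab(L + b)/(6LEI) = 46.55/EI
  relative rotation θ_0 = (672.9 + 63.87)/EI = 736.8/EI
A unit hogging moment at Y produces rotation L₁/(3EI) + L₂/(3EI) = 4.667/EI.
Compatibility: M_Y·(L₁+L₂)/(3EI) = θ_0, giving M_Y = 157.9 kN·m (hogging).
Span XY, ΣM about X with M_Y applied at Y: R_Y^{XY}·11 = 524.3 + 157.9, so R_Y^{XY} = 62.02 kN and R_X = 143 − 62.02 = 80.98 kN.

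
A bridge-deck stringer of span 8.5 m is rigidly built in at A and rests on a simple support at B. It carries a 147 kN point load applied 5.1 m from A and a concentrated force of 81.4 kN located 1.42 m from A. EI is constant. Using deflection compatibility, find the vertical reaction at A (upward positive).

R_A = 161.7 kN

Choose R_B as the redundant. The primary structure is the cantilever fixed at A.
Deflection at B on the released cantilever, summing each load's contribution:
  point load 147 at a = 5.1: Pa²(3L − a)/(6EI) = 13000/EI
  point load 81.4 at a = 1.42: Pa²(3L − a)/(6EI) = 658.7/EI
  δ_0 = 13659/EI
Tip deflection under a unit load at B: L³/(3EI) = 204.7/EI.
Compatibility at B: δ_0 − R_B·δ_{BB} = 0, so R_B = 13659/204.7 = 66.72 kN.
Vertical equilibrium: R_A = ΣP − R_B = 228.4 − 66.72 = 161.7 kN.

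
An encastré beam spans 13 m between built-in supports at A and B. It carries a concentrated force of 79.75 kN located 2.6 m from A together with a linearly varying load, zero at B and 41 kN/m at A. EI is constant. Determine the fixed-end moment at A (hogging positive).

M_A = 479.2 kN·m

Take the two fixed-end moments M_A, M_B as redundants; the released structure is the simple span AB.
End rotations of the released simple span under the applied load (×1/EI):
  at A: point load 79.75 at a = 2.6: Pab(L + b)/(6LEI) = 646.9/EI
  at B: point load 79.75 at a = 2.6: Pab(L + a)/(6LEI) = 431.3/EI
  at A: triangular load, peak 41: w₀L³/(45EI) = 2002/EI
  at B: triangular load, peak 41: 7w₀L³/(360EI) = 1751/EI
  θ_A0 = 2649/EI,  θ_B0 = 2183/EI
Flexibility coefficients: a unit moment at one end gives L/(3EI) there and L/(6EI) at the far end, so f₁₁ = f₂₂ = 4.333/EI and f₁₂ = f₂₁ = 2.167/EI.
Compatibility — zero rotation at each built-in end:
  4.333 M_A + 2.167 M_B = 2649
  2.167 M_A + 4.333 M_B = 2183
Solving the pair gives M_A = 479.2 kN·m and M_B = 264.1 kN·m (hogging).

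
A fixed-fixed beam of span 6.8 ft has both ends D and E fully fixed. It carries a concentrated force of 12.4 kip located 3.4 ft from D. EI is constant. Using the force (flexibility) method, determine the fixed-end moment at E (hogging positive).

M_E = 10.54 kip·ft

Take the two fixed-end moments M_D, M_E as redundants; the released structure is the simple span DE.
End rotations of the released simple span under the applied load (×1/EI):
  at D: point load 12.4 at a = 3.4: Pab(L + b)/(6LEI) = 35.84/EI
  at E: point load 12.4 at a = 3.4: Pab(L + a)/(6LEI) = 35.84/EI
  θ_D0 = 35.84/EI,  θ_E0 = 35.84/EI
Flexibility coefficients: a unit moment at one end gives L/(3EI) there and L/(6EI) at the far end, so f₁₁ = f₂₂ = 2.267/EI and f₁₂ = f₂₁ = 1.133/EI.
Compatibility — zero rotation at each built-in end:
  2.267 M_D + 1.133 M_E = 35.84
  1.133 M_D + 2.267 M_E = 35.84
Solving the pair gives M_D = 10.54 kip·ft and M_E = 10.54 kip·ft (hogging).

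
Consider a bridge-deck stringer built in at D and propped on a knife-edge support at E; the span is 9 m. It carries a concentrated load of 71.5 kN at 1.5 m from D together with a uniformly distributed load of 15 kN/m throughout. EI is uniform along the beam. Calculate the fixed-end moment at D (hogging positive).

Release the roller at E. Primary structure: cantilever fixed at D.
Downward deflection at the released point E due to the loads:
  point load 71.5 at a = 1.5: Pa²(3L − a)/(6EI) = 683.7/EI
  UDL 15: wL⁴/(8EI) = 12302/EI
  δ_0 = 12986/EI
Tip deflection under a unit load at E: L³/(3EI) = 243/EI.
The prop prevents deflection at E: R_E = δ_0/δ_{EE} = 12986/243 = 53.44 kN.
Moment equilibrium about D: M_D = Σ(load moments about D) − R_E·L = 714.8 − 53.44×9 = 233.8 kN·m.

M_D = 233.8 kN·m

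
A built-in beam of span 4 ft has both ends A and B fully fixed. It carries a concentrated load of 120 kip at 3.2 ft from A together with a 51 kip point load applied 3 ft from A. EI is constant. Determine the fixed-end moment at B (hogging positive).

M_B = 90.13 kip·ft

Release both end moments; the primary structure is a simply-supported span AB with redundants M_A and M_B.
End rotations of the released simple span under the applied load (×1/EI):
  at A: point load 120 at a = 3.2: Pab(L + b)/(6LEI) = 61.44/EI
  at B: point load 120 at a = 3.2: Pab(L + a)/(6LEI) = 92.16/EI
  at A: point load 51 at a = 3: Pab(L + b)/(6LEI) = 31.88/EI
  at B: point load 51 at a = 3: Pab(L + a)/(6LEI) = 44.62/EI
  θ_A0 = 93.31/EI,  θ_B0 = 136.8/EI
Flexibility coefficients: a unit moment at one end gives L/(3EI) there and L/(6EI) at the far end, so f₁₁ = f₂₂ = 1.333/EI and f₁₂ = f₂₁ = 0.6667/EI.
Compatibility — zero rotation at each built-in end:
  1.333 M_A + 0.6667 M_B = 93.31
  0.6667 M_A + 1.333 M_B = 136.8
Solving the pair gives M_A = 24.92 kip·ft and M_B = 90.13 kip·ft (hogging).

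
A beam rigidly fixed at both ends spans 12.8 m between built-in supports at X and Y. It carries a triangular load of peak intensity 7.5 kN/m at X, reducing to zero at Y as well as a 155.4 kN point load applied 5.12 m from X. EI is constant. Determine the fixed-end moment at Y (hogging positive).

M_Y = 231.9 kN·m

Release both end moments; the primary structure is a simply-supported span XY with redundants M_X and M_Y.
On the primary (simply-supported) span, the end slopes from the loading are:
  at X: triangular load, peak 7.5: w₀L³/(45EI) = 349.5/EI
  at Y: triangular load, peak 7.5: 7w₀L³/(360EI) = 305.8/EI
  at X: point load 155.4 at a = 5.12: Pab(L + b)/(6LEI) = 1629/EI
  at Y: point load 155.4 at a = 5.12: Pab(L + a)/(6LEI) = 1426/EI
  θ_X0 = 1979/EI,  θ_Y0 = 1732/EI
Flexibility coefficients: a unit moment at one end gives L/(3EI) there and L/(6EI) at the far end, so f₁₁ = f₂₂ = 4.267/EI and f₁₂ = f₂₁ = 2.133/EI.
Compatibility — zero rotation at each built-in end:
  4.267 M_X + 2.133 M_Y = 1979
  2.133 M_X + 4.267 M_Y = 1732
Solving the pair gives M_X = 347.9 kN·m and M_Y = 231.9 kN·m (hogging).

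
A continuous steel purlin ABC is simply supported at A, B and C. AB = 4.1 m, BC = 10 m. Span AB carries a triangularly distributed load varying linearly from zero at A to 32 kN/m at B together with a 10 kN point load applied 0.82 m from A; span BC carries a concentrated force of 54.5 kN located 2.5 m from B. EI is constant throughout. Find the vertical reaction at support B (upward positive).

R_B = 112.4 kN

Take M_B as the redundant. Released structure: two simple spans AB and BC with a hinge at B.
End slopes at the hinge B, treating each span as simply supported:
  span AB: triangular load, peak 32: w₀L³/(45EI) = 49.01/EI
  span AB: point load 10 at a = 0.82: Pab(L + a)/(6LEI) = 5.379/EI
  span BC: point load 54.5 at a = 2.5: Pab(L + b)/(6LEI) = 298/EI
  relative rotation θ_0 = (54.39 + 298)/EI = 352.4/EI
A unit hogging moment at B produces rotation L₁/(3EI) + L₂/(3EI) = 4.7/EI.
Compatibility: M_B·(L₁+L₂)/(3EI) = θ_0, giving M_B = 74.99 kN·m (hogging).
Span AB, ΣM about A with M_B applied at B: R_B^{AB}·4.1 = 187.5 + 74.99, so R_B^{AB} = 64.02 kN and R_A = 75.6 − 64.02 = 11.58 kN.
Span BC, ΣM about C: R_B^{BC}·10 = 408.8 + 74.99, so R_B^{BC} = 48.37 kN and R_C = 54.5 − 48.37 = 6.126 kN.
R_B = 64.02 + 48.37 = 112.4 kN.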